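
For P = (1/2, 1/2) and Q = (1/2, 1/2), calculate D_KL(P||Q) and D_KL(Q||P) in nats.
D_KL(P||Q) = 0.0000, D_KL(Q||P) = 0.0000

KL divergence is not symmetric: D_KL(P||Q) ≠ D_KL(Q||P) in general.

D_KL(P||Q) = 0.0000 nats
D_KL(Q||P) = 0.0000 nats

In this case they happen to be equal (to 4 decimal places).

This asymmetry is why KL divergence is not a true distance metric.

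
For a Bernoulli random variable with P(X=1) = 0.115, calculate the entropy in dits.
0.1550 dits

The binary entropy function is:
H(p) = -p log(p) - (1-p) log(1-p)

H(0.115) = -0.115 × log_10(0.115) - 0.885 × log_10(0.885)
H(0.115) = 0.1550 dits

Note: Binary entropy is maximized at p=0.5 (H=1 bit) and minimized at p=0 or p=1 (H=0).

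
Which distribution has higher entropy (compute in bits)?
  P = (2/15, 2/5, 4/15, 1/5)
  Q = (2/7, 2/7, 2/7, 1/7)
Q

Computing entropies in bits:
H(P) = 1.8892
H(Q) = 1.9502

Distribution Q has higher entropy.

Intuition: The distribution closer to uniform (more spread out) has higher entropy.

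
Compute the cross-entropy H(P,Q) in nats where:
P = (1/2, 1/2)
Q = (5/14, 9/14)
0.7357 nats

Cross-entropy: H(P,Q) = -Σ p(x) log q(x)

Alternatively: H(P,Q) = H(P) + D_KL(P||Q)
H(P) = 0.6931 nats
D_KL(P||Q) = 0.0426 nats

H(P,Q) = 0.6931 + 0.0426 = 0.7357 nats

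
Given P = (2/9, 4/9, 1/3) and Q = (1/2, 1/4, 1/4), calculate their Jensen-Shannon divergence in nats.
0.0442 nats

Jensen-Shannon divergence is:
JSD(P||Q) = 0.5 × D_KL(P||M) + 0.5 × D_KL(Q||M)
where M = 0.5 × (P + Q) is the mixture distribution.

M = 0.5 × (2/9, 4/9, 1/3) + 0.5 × (1/2, 1/4, 1/4) = (13/36, 0.347222, 7/24)

D_KL(P||M) = 0.0463 nats
D_KL(Q||M) = 0.0420 nats

JSD(P||Q) = 0.5 × 0.0463 + 0.5 × 0.0420 = 0.0442 nats

Unlike KL divergence, JSD is symmetric and bounded: 0 ≤ JSD ≤ log(2).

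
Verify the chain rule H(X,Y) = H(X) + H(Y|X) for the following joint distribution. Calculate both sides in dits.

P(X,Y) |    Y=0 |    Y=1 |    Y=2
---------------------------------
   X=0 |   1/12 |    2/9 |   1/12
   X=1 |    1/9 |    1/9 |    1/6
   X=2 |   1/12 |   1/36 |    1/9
H(X,Y) = 0.9060, H(X) = 0.4642, H(Y|X) = 0.4418 (all in dits)

Chain rule: H(X,Y) = H(X) + H(Y|X)

Left side — joint entropy directly:
H(X,Y) = -Σ p(x,y) log p(x,y) = 0.9060 dits

Right side — compute H(Y|X) from the conditional distributions:
P(X) = (7/18, 7/18, 2/9), so H(X) = 0.4642 dits
H(Y|X) = Σ_x P(X=x) · H(Y|X=x):
  P(Y|X=0) = (3/14, 4/7, 3/14), H(Y|X=0) = 0.4256, weight P(X=0) = 7/18
  P(Y|X=1) = (2/7, 2/7, 3/7), H(Y|X=1) = 0.4686, weight P(X=1) = 7/18
  P(Y|X=2) = (3/8, 1/8, 1/2), H(Y|X=2) = 0.4231, weight P(X=2) = 2/9
H(Y|X) = 0.4418 dits

H(X) + H(Y|X) = 0.4642 + 0.4418 = 0.9060 dits

Both sides equal 0.9060 dits. ✓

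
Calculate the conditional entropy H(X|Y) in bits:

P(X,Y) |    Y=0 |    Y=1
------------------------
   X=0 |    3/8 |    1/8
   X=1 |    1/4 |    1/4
0.9512 bits

Using the chain rule: H(X|Y) = H(X,Y) - H(Y)

First, compute H(X,Y) = 1.9056 bits

Marginal P(Y) = (5/8, 3/8)
H(Y) = 0.9544 bits

H(X|Y) = H(X,Y) - H(Y) = 1.9056 - 0.9544 = 0.9512 bits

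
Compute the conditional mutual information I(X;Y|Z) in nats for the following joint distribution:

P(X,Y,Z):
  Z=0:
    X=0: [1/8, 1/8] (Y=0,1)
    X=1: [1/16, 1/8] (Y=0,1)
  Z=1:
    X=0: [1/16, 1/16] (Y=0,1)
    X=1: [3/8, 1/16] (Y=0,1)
0.0380 nats

Conditional mutual information: I(X;Y|Z) = H(X|Z) + H(Y|Z) - H(X,Y|Z)

H(Z) = 0.6853
H(X,Z) = 1.2820 → H(X|Z) = 0.5967
H(Y,Z) = 1.2820 → H(Y|Z) = 0.5967
H(X,Y,Z) = 1.8407 → H(X,Y|Z) = 1.1554

I(X;Y|Z) = 0.5967 + 0.5967 - 1.1554 = 0.0380 nats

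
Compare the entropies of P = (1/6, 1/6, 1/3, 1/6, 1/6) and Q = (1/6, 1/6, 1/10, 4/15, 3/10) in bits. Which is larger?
P

Computing entropies in bits:
H(P) = 2.2516
H(Q) = 2.2234

Distribution P has higher entropy.

Intuition: The distribution closer to uniform (more spread out) has higher entropy.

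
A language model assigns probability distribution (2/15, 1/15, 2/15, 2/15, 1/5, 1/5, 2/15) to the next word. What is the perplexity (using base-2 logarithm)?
6.6787

Perplexity is 2^H (or exp(H) for natural log).

First, H = -Σ p log p = 2.7396 bits
Perplexity = 2^2.7396 = 6.6787

Interpretation: The model's uncertainty is equivalent to choosing uniformly among 6.7 options.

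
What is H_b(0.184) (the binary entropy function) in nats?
0.4774 nats

The binary entropy function is:
H(p) = -p log(p) - (1-p) log(1-p)

H(0.184) = -0.184 × log_e(0.184) - 0.816 × log_e(0.816)
H(0.184) = 0.4774 nats

Note: Binary entropy is maximized at p=0.5 (H=1 bit) and minimized at p=0 or p=1 (H=0).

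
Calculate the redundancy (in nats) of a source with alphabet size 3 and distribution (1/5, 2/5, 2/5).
0.0437 nats

Redundancy measures how far a source is from maximum entropy:
R = H_max - H(X)

Maximum entropy for 3 symbols: H_max = log_e(3) = 1.0986 nats
Actual entropy: H(X) = 1.0549 nats
Redundancy: R = 1.0986 - 1.0549 = 0.0437 nats

This redundancy represents potential for compression: the source could be compressed by 0.0437 nats per symbol.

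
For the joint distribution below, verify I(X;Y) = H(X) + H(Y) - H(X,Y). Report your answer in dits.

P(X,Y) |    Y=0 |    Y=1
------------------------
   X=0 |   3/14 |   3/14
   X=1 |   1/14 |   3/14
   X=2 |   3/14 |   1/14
I(X;Y) = 0.0325 dits

Mutual information has multiple equivalent forms:
- I(X;Y) = H(X) - H(X|Y)
- I(X;Y) = H(Y) - H(Y|X)
- I(X;Y) = H(X) + H(Y) - H(X,Y)

Computing all quantities:
H(X) = 0.4686, H(Y) = 0.3010, H(X,Y) = 0.7372
H(X|Y) = 0.4361, H(Y|X) = 0.2686

Verification:
H(X) - H(X|Y) = 0.4686 - 0.4361 = 0.0325
H(Y) - H(Y|X) = 0.3010 - 0.2686 = 0.0325
H(X) + H(Y) - H(X,Y) = 0.4686 + 0.3010 - 0.7372 = 0.0325

All forms give I(X;Y) = 0.0325 dits. ✓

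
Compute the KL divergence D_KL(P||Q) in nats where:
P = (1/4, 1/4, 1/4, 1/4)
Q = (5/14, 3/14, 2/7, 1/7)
0.0559 nats

KL divergence: D_KL(P||Q) = Σ p(x) log(p(x)/q(x))

Computing term by term:
  x=0: 1/4 × log_e[(1/4)/(5/14)] = 1/4 × -0.3567 = -0.0892
  x=1: 1/4 × log_e[(1/4)/(3/14)] = 1/4 × 0.1542 = 0.0385
  x=2: 1/4 × log_e[(1/4)/(2/7)] = 1/4 × -0.1335 = -0.0334
  x=3: 1/4 × log_e[(1/4)/(1/7)] = 1/4 × 0.5596 = 0.1399

D_KL(P||Q) = 0.0559 nats

Note: KL divergence is always non-negative and equals 0 iff P = Q.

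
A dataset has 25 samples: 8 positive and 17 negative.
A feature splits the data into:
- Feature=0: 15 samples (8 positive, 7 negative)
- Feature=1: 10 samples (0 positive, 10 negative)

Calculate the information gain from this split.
0.3063 bits

Information Gain = H(Y) - H(Y|Feature)

Before split:
P(positive) = 8/25 = 0.3200
H(Y) = 0.9044 bits

After split:
Feature=0: H = 0.9968 bits (weight = 15/25)
Feature=1: H = 0.0000 bits (weight = 10/25)
H(Y|Feature) = (15/25)×0.9968 + (10/25)×0.0000 = 0.5981 bits

Information Gain = 0.9044 - 0.5981 = 0.3063 bits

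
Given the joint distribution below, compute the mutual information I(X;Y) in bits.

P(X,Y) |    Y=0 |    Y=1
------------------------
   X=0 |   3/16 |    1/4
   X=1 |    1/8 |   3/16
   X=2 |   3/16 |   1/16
0.0627 bits

Mutual information: I(X;Y) = H(X) + H(Y) - H(X,Y)

Marginals:
P(X) = (7/16, 5/16, 1/4), H(X) = 1.5462 bits
P(Y) = (1/2, 1/2), H(Y) = 1.0000 bits

Joint entropy: H(X,Y) = 2.4835 bits

I(X;Y) = 1.5462 + 1.0000 - 2.4835 = 0.0627 bits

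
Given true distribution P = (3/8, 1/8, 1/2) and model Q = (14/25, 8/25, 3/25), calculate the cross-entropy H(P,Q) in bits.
2.0486 bits

Cross-entropy: H(P,Q) = -Σ p(x) log q(x)

Alternatively: H(P,Q) = H(P) + D_KL(P||Q)
H(P) = 1.4056 bits
D_KL(P||Q) = 0.6430 bits

H(P,Q) = 1.4056 + 0.6430 = 2.0486 bits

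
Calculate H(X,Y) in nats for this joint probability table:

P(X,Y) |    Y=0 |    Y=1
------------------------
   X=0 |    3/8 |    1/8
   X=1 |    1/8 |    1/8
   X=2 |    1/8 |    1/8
1.6675 nats

Joint entropy is H(X,Y) = -Σ_{x,y} p(x,y) log p(x,y).

Summing over all non-zero entries:
H(X,Y) = -[3/8·log_e(3/8) + 1/8·log_e(1/8) + 1/8·log_e(1/8) + 1/8·log_e(1/8) + 1/8·log_e(1/8) + 1/8·log_e(1/8)]
H(X,Y) = 1.6675 nats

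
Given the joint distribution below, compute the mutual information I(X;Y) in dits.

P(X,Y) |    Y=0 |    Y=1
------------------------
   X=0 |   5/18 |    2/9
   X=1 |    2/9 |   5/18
0.0027 dits

Mutual information: I(X;Y) = H(X) + H(Y) - H(X,Y)

Marginals:
P(X) = (1/2, 1/2), H(X) = 0.3010 dits
P(Y) = (1/2, 1/2), H(Y) = 0.3010 dits

Joint entropy: H(X,Y) = 0.5994 dits

I(X;Y) = 0.3010 + 0.3010 - 0.5994 = 0.0027 dits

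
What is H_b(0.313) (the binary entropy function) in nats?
0.6215 nats

The binary entropy function is:
H(p) = -p log(p) - (1-p) log(1-p)

H(0.313) = -0.313 × log_e(0.313) - 0.687 × log_e(0.687)
H(0.313) = 0.6215 nats

Note: Binary entropy is maximized at p=0.5 (H=1 bit) and minimized at p=0 or p=1 (H=0).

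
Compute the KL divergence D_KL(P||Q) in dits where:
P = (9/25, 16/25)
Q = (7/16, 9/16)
0.0054 dits

KL divergence: D_KL(P||Q) = Σ p(x) log(p(x)/q(x))

Computing term by term:
  x=0: 9/25 × log_10[(9/25)/(7/16)] = 9/25 × -0.0847 = -0.0305
  x=1: 16/25 × log_10[(16/25)/(9/16)] = 16/25 × 0.0561 = 0.0359

D_KL(P||Q) = 0.0054 dits

Note: KL divergence is always non-negative and equals 0 iff P = Q.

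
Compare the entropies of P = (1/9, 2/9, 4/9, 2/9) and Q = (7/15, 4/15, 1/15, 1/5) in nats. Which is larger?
P

Computing entropies in nats:
H(P) = 1.2730
H(Q) = 1.2106

Distribution P has higher entropy.

Intuition: The distribution closer to uniform (more spread out) has higher entropy.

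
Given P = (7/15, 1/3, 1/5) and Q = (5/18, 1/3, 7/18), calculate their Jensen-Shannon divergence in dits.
0.0120 dits

Jensen-Shannon divergence is:
JSD(P||Q) = 0.5 × D_KL(P||M) + 0.5 × D_KL(Q||M)
where M = 0.5 × (P + Q) is the mixture distribution.

M = 0.5 × (7/15, 1/3, 1/5) + 0.5 × (5/18, 1/3, 7/18) = (0.372222, 1/3, 0.294444)

D_KL(P||M) = 0.0122 dits
D_KL(Q||M) = 0.0117 dits

JSD(P||Q) = 0.5 × 0.0122 + 0.5 × 0.0117 = 0.0120 dits

Unlike KL divergence, JSD is symmetric and bounded: 0 ≤ JSD ≤ log(2).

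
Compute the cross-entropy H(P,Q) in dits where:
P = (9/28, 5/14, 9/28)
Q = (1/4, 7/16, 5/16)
0.4841 dits

Cross-entropy: H(P,Q) = -Σ p(x) log q(x)

Alternatively: H(P,Q) = H(P) + D_KL(P||Q)
H(P) = 0.4766 dits
D_KL(P||Q) = 0.0075 dits

H(P,Q) = 0.4766 + 0.0075 = 0.4841 dits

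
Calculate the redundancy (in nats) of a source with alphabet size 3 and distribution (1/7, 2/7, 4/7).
0.1429 nats

Redundancy measures how far a source is from maximum entropy:
R = H_max - H(X)

Maximum entropy for 3 symbols: H_max = log_e(3) = 1.0986 nats
Actual entropy: H(X) = 0.9557 nats
Redundancy: R = 1.0986 - 0.9557 = 0.1429 nats

This redundancy represents potential for compression: the source could be compressed by 0.1429 nats per symbol.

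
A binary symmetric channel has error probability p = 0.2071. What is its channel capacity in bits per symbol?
0.2641 bits

For a binary symmetric channel (BSC) with error probability p:
Capacity C = 1 - H(p) bits per symbol

where H(p) = -p log₂(p) - (1-p) log₂(1-p) is the binary entropy function.

H(0.2071) = 0.7359 bits
C = 1 - 0.7359 = 0.2641 bits per symbol

This means we can reliably transmit up to 0.2641 bits of information per channel use.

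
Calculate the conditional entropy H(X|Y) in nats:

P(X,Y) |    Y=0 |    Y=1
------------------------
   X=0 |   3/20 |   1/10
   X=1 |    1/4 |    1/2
0.5350 nats

Using the chain rule: H(X|Y) = H(X,Y) - H(Y)

First, compute H(X,Y) = 1.2080 nats

Marginal P(Y) = (2/5, 3/5)
H(Y) = 0.6730 nats

H(X|Y) = H(X,Y) - H(Y) = 1.2080 - 0.6730 = 0.5350 nats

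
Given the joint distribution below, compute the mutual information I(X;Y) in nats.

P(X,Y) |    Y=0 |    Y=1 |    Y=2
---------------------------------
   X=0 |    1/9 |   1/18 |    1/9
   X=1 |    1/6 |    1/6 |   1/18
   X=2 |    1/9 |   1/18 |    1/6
0.0686 nats

Mutual information: I(X;Y) = H(X) + H(Y) - H(X,Y)

Marginals:
P(X) = (5/18, 7/18, 1/3), H(X) = 1.0893 nats
P(Y) = (7/18, 5/18, 1/3), H(Y) = 1.0893 nats

Joint entropy: H(X,Y) = 2.1100 nats

I(X;Y) = 1.0893 + 1.0893 - 2.1100 = 0.0686 nats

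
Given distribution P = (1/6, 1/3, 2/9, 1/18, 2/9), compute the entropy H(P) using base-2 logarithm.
2.1552 bits

Shannon entropy is H(X) = -Σ p(x) log p(x).

For P = (1/6, 1/3, 2/9, 1/18, 2/9):
H = -1/6 × log_2(1/6) -1/3 × log_2(1/3) -2/9 × log_2(2/9) -1/18 × log_2(1/18) -2/9 × log_2(2/9)
H = 2.1552 bits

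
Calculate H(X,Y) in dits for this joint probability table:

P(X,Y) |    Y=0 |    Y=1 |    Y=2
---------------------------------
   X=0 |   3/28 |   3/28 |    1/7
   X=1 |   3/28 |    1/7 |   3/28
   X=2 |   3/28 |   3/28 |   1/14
0.9469 dits

Joint entropy is H(X,Y) = -Σ_{x,y} p(x,y) log p(x,y).

Summing over all non-zero entries:
H(X,Y) = -[3/28·log_10(3/28) + 3/28·log_10(3/28) + 1/7·log_10(1/7) + 3/28·log_10(3/28) + 1/7·log_10(1/7) + 3/28·log_10(3/28) + 3/28·log_10(3/28) + 3/28·log_10(3/28) + 1/14·log_10(1/14)]
H(X,Y) = 0.9469 dits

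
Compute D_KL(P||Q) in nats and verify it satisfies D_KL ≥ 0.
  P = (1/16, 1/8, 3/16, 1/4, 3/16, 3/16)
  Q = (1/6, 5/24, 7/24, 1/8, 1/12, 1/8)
0.1934 nats

KL divergence satisfies the Gibbs inequality: D_KL(P||Q) ≥ 0 for all distributions P, Q.

D_KL(P||Q) = Σ p(x) log(p(x)/q(x))
Term by term:
  x=0: 1/16 × log_e[(1/16)/(1/6)] = -0.0613
  x=1: 1/8 × log_e[(1/8)/(5/24)] = -0.0639
  x=2: 3/16 × log_e[(3/16)/(7/24)] = -0.0828
  x=3: 1/4 × log_e[(1/4)/(1/8)] = 0.1733
  x=4: 3/16 × log_e[(3/16)/(1/12)] = 0.1520
  x=5: 3/16 × log_e[(3/16)/(1/8)] = 0.0760
D_KL(P||Q) = 0.1934 nats

D_KL(P||Q) = 0.1934 ≥ 0 ✓

This non-negativity is a fundamental property: relative entropy cannot be negative because it measures how different Q is from P.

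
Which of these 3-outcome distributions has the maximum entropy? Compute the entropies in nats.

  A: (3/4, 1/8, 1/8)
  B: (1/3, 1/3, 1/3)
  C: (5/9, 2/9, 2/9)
B

For a discrete distribution over n outcomes, entropy is maximized by the uniform distribution.

Computing entropies:
H(A) = 0.7356 nats
H(B) = 1.0986 nats
H(C) = 0.9950 nats

The uniform distribution (where all probabilities equal 1/3) achieves the maximum entropy of log_e(3) = 1.0986 nats.

Distribution B has the highest entropy.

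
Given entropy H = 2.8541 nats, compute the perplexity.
17.3588

Perplexity is e^H (or exp(H) for natural log).

H = 2.8541 nats
Perplexity = e^2.8541 = 17.3588

Interpretation: The model's uncertainty is equivalent to choosing uniformly among 17.4 options.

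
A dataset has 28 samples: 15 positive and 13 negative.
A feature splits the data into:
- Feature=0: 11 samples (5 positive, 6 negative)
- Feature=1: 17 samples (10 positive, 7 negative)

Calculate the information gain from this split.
0.0124 bits

Information Gain = H(Y) - H(Y|Feature)

Before split:
P(positive) = 15/28 = 0.5357
H(Y) = 0.9963 bits

After split:
Feature=0: H = 0.9940 bits (weight = 11/28)
Feature=1: H = 0.9774 bits (weight = 17/28)
H(Y|Feature) = (11/28)×0.9940 + (17/28)×0.9774 = 0.9839 bits

Information Gain = 0.9963 - 0.9839 = 0.0124 bits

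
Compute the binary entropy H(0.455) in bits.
0.9941 bits

The binary entropy function is:
H(p) = -p log(p) - (1-p) log(1-p)

H(0.455) = -0.455 × log_2(0.455) - 0.545 × log_2(0.545)
H(0.455) = 0.9941 bits

Note: Binary entropy is maximized at p=0.5 (H=1 bit) and minimized at p=0 or p=1 (H=0).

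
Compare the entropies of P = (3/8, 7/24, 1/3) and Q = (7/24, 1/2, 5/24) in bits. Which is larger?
P

Computing entropies in bits:
H(P) = 1.5774
H(Q) = 1.4899

Distribution P has higher entropy.

Intuition: The distribution closer to uniform (more spread out) has higher entropy.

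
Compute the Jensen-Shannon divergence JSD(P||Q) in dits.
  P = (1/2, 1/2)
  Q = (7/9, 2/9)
0.0185 dits

Jensen-Shannon divergence is:
JSD(P||Q) = 0.5 × D_KL(P||M) + 0.5 × D_KL(Q||M)
where M = 0.5 × (P + Q) is the mixture distribution.

M = 0.5 × (1/2, 1/2) + 0.5 × (7/9, 2/9) = (23/36, 13/36)

D_KL(P||M) = 0.0174 dits
D_KL(Q||M) = 0.0196 dits

JSD(P||Q) = 0.5 × 0.0174 + 0.5 × 0.0196 = 0.0185 dits

Unlike KL divergence, JSD is symmetric and bounded: 0 ≤ JSD ≤ log(2).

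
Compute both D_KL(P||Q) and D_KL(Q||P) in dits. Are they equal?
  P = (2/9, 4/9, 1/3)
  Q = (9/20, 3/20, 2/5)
D_KL(P||Q) = 0.1152, D_KL(Q||P) = 0.0988

KL divergence is not symmetric: D_KL(P||Q) ≠ D_KL(Q||P) in general.

D_KL(P||Q) = 0.1152 dits
D_KL(Q||P) = 0.0988 dits

No, they are not equal!

This asymmetry is why KL divergence is not a true distance metric.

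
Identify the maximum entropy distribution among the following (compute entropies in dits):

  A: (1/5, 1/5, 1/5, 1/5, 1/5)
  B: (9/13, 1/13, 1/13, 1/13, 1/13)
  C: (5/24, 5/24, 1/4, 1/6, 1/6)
A

For a discrete distribution over n outcomes, entropy is maximized by the uniform distribution.

Computing entropies:
H(A) = 0.6990 dits
H(B) = 0.4533 dits
H(C) = 0.6937 dits

The uniform distribution (where all probabilities equal 1/5) achieves the maximum entropy of log_10(5) = 0.6990 dits.

Distribution A has the highest entropy.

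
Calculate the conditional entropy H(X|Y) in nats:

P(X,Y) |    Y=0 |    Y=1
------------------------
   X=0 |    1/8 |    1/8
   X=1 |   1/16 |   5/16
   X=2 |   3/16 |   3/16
1.0228 nats

Using the chain rule: H(X|Y) = H(X,Y) - H(Y)

First, compute H(X,Y) = 1.6844 nats

Marginal P(Y) = (3/8, 5/8)
H(Y) = 0.6616 nats

H(X|Y) = H(X,Y) - H(Y) = 1.6844 - 0.6616 = 1.0228 nats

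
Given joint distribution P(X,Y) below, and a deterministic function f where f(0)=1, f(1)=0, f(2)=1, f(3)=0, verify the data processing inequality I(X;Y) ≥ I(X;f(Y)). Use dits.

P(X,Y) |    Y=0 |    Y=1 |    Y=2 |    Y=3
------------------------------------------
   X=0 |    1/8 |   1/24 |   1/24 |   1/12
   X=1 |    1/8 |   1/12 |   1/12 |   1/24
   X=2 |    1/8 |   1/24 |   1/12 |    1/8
I(X;Y) = 0.0154, I(X;f(Y)) = 0.0008, inequality holds: 0.0154 ≥ 0.0008

Data Processing Inequality: For any Markov chain X → Y → Z, we have I(X;Y) ≥ I(X;Z).

Here Z = f(Y) is a deterministic function of Y, forming X → Y → Z.

Original I(X;Y) = 0.0154 dits

After applying f:
P(X,Z) where Z=f(Y):
- P(X,Z=0) = P(X,Y=1) + P(X,Y=3)
- P(X,Z=1) = P(X,Y=0) + P(X,Y=2)

I(X;Z) = I(X;f(Y)) = 0.0008 dits

Verification: 0.0154 ≥ 0.0008 ✓

Information cannot be created by processing; the function f can only lose information about X.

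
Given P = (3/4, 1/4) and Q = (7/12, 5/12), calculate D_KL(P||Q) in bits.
0.0877 bits

KL divergence: D_KL(P||Q) = Σ p(x) log(p(x)/q(x))

Computing term by term:
  x=0: 3/4 × log_2[(3/4)/(7/12)] = 3/4 × 0.3626 = 0.2719
  x=1: 1/4 × log_2[(1/4)/(5/12)] = 1/4 × -0.7370 = -0.1842

D_KL(P||Q) = 0.0877 bits

Note: KL divergence is always non-negative and equals 0 iff P = Q.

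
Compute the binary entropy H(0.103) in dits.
0.1440 dits

The binary entropy function is:
H(p) = -p log(p) - (1-p) log(1-p)

H(0.103) = -0.103 × log_10(0.103) - 0.897 × log_10(0.897)
H(0.103) = 0.1440 dits

Note: Binary entropy is maximized at p=0.5 (H=1 bit) and minimized at p=0 or p=1 (H=0).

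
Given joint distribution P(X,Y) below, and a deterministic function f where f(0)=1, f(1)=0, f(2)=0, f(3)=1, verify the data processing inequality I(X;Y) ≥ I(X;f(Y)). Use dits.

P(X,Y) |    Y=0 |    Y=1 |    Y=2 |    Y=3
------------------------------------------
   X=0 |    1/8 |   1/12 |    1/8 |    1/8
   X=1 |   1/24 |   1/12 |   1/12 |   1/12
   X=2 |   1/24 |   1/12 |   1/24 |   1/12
I(X;Y) = 0.0101, I(X;f(Y)) = 0.0021, inequality holds: 0.0101 ≥ 0.0021

Data Processing Inequality: For any Markov chain X → Y → Z, we have I(X;Y) ≥ I(X;Z).

Here Z = f(Y) is a deterministic function of Y, forming X → Y → Z.

Original I(X;Y) = 0.0101 dits

After applying f:
P(X,Z) where Z=f(Y):
- P(X,Z=0) = P(X,Y=1) + P(X,Y=2)
- P(X,Z=1) = P(X,Y=0) + P(X,Y=3)

I(X;Z) = I(X;f(Y)) = 0.0021 dits

Verification: 0.0101 ≥ 0.0021 ✓

Information cannot be created by processing; the function f can only lose information about X.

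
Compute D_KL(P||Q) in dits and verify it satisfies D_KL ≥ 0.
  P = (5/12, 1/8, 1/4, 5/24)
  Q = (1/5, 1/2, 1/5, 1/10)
0.1482 dits

KL divergence satisfies the Gibbs inequality: D_KL(P||Q) ≥ 0 for all distributions P, Q.

D_KL(P||Q) = Σ p(x) log(p(x)/q(x))
Term by term:
  x=0: 5/12 × log_10[(5/12)/(1/5)] = 0.1328
  x=1: 1/8 × log_10[(1/8)/(1/2)] = -0.0753
  x=2: 1/4 × log_10[(1/4)/(1/5)] = 0.0242
  x=3: 5/24 × log_10[(5/24)/(1/10)] = 0.0664
D_KL(P||Q) = 0.1482 dits

D_KL(P||Q) = 0.1482 ≥ 0 ✓

This non-negativity is a fundamental property: relative entropy cannot be negative because it measures how different Q is from P.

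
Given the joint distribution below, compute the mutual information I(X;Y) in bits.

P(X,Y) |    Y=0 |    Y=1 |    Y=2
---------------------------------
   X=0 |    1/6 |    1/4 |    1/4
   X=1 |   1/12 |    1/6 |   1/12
0.0137 bits

Mutual information: I(X;Y) = H(X) + H(Y) - H(X,Y)

Marginals:
P(X) = (2/3, 1/3), H(X) = 0.9183 bits
P(Y) = (1/4, 5/12, 1/3), H(Y) = 1.5546 bits

Joint entropy: H(X,Y) = 2.4591 bits

I(X;Y) = 0.9183 + 1.5546 - 2.4591 = 0.0137 bits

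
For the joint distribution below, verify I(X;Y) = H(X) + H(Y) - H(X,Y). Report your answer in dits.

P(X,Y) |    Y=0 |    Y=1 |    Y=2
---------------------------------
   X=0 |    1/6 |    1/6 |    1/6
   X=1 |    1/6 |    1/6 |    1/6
I(X;Y) = 0.0000 dits

Mutual information has multiple equivalent forms:
- I(X;Y) = H(X) - H(X|Y)
- I(X;Y) = H(Y) - H(Y|X)
- I(X;Y) = H(X) + H(Y) - H(X,Y)

Computing all quantities:
H(X) = 0.3010, H(Y) = 0.4771, H(X,Y) = 0.7782
H(X|Y) = 0.3010, H(Y|X) = 0.4771

Verification:
H(X) - H(X|Y) = 0.3010 - 0.3010 = 0.0000
H(Y) - H(Y|X) = 0.4771 - 0.4771 = 0.0000
H(X) + H(Y) - H(X,Y) = 0.3010 + 0.4771 - 0.7782 = 0.0000

All forms give I(X;Y) = 0.0000 dits. ✓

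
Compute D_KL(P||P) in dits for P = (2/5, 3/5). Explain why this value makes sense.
0.0000 dits

KL divergence satisfies the Gibbs inequality: D_KL(P||Q) ≥ 0 for all distributions P, Q.

D_KL(P||Q) = Σ p(x) log(p(x)/q(x))
Each term is p(x) × log_10(p(x)/p(x)) = p(x) × log_10(1) = 0, so the sum is 0.
D_KL(P||Q) = 0.0000 dits

When P = Q, the KL divergence is exactly 0, as there is no 'divergence' between identical distributions.

This non-negativity is a fundamental property: relative entropy cannot be negative because it measures how different Q is from P.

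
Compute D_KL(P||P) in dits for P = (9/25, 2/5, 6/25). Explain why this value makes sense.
0.0000 dits

KL divergence satisfies the Gibbs inequality: D_KL(P||Q) ≥ 0 for all distributions P, Q.

D_KL(P||Q) = Σ p(x) log(p(x)/q(x))
Each term is p(x) × log_10(p(x)/p(x)) = p(x) × log_10(1) = 0, so the sum is 0.
D_KL(P||Q) = 0.0000 dits

When P = Q, the KL divergence is exactly 0, as there is no 'divergence' between identical distributions.

This non-negativity is a fundamental property: relative entropy cannot be negative because it measures how different Q is from P.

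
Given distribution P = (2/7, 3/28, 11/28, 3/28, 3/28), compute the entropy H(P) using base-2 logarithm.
2.0817 bits

Shannon entropy is H(X) = -Σ p(x) log p(x).

For P = (2/7, 3/28, 11/28, 3/28, 3/28):
H = -2/7 × log_2(2/7) -3/28 × log_2(3/28) -11/28 × log_2(11/28) -3/28 × log_2(3/28) -3/28 × log_2(3/28)
H = 2.0817 bits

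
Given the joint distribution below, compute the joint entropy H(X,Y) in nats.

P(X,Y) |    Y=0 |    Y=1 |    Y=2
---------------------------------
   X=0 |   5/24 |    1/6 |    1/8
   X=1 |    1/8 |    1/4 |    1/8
1.7518 nats

Joint entropy is H(X,Y) = -Σ_{x,y} p(x,y) log p(x,y).

Summing over all non-zero entries:
H(X,Y) = -[5/24·log_e(5/24) + 1/6·log_e(1/6) + 1/8·log_e(1/8) + 1/8·log_e(1/8) + 1/4·log_e(1/4) + 1/8·log_e(1/8)]
H(X,Y) = 1.7518 nats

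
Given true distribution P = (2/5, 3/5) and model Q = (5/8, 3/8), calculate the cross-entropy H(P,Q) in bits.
1.1203 bits

Cross-entropy: H(P,Q) = -Σ p(x) log q(x)

Alternatively: H(P,Q) = H(P) + D_KL(P||Q)
H(P) = 0.9710 bits
D_KL(P||Q) = 0.1493 bits

H(P,Q) = 0.9710 + 0.1493 = 1.1203 bits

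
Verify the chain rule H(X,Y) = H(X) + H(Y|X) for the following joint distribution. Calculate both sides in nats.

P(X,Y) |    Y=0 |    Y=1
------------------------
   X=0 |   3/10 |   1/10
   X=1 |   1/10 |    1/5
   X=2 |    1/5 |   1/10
H(X,Y) = 1.6957, H(X) = 1.0889, H(Y|X) = 0.6068 (all in nats)

Chain rule: H(X,Y) = H(X) + H(Y|X)

Left side — joint entropy directly:
H(X,Y) = -Σ p(x,y) log p(x,y) = 1.6957 nats

Right side — compute H(Y|X) from the conditional distributions:
P(X) = (2/5, 3/10, 3/10), so H(X) = 1.0889 nats
H(Y|X) = Σ_x P(X=x) · H(Y|X=x):
  P(Y|X=0) = (3/4, 1/4), H(Y|X=0) = 0.5623, weight P(X=0) = 2/5
  P(Y|X=1) = (1/3, 2/3), H(Y|X=1) = 0.6365, weight P(X=1) = 3/10
  P(Y|X=2) = (2/3, 1/3), H(Y|X=2) = 0.6365, weight P(X=2) = 3/10
H(Y|X) = 0.6068 nats

H(X) + H(Y|X) = 1.0889 + 0.6068 = 1.6957 nats

Both sides equal 1.6957 nats. ✓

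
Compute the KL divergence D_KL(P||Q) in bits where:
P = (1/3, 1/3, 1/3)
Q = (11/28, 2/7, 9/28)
0.0126 bits

KL divergence: D_KL(P||Q) = Σ p(x) log(p(x)/q(x))

Computing term by term:
  x=0: 1/3 × log_2[(1/3)/(11/28)] = 1/3 × -0.2370 = -0.0790
  x=1: 1/3 × log_2[(1/3)/(2/7)] = 1/3 × 0.2224 = 0.0741
  x=2: 1/3 × log_2[(1/3)/(9/28)] = 1/3 × 0.0525 = 0.0175

D_KL(P||Q) = 0.0126 bits

Note: KL divergence is always non-negative and equals 0 iff P = Q.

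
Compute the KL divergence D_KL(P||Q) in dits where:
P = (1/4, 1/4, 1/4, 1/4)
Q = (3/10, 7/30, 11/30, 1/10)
0.0456 dits

KL divergence: D_KL(P||Q) = Σ p(x) log(p(x)/q(x))

Computing term by term:
  x=0: 1/4 × log_10[(1/4)/(3/10)] = 1/4 × -0.0792 = -0.0198
  x=1: 1/4 × log_10[(1/4)/(7/30)] = 1/4 × 0.0300 = 0.0075
  x=2: 1/4 × log_10[(1/4)/(11/30)] = 1/4 × -0.1663 = -0.0416
  x=3: 1/4 × log_10[(1/4)/(1/10)] = 1/4 × 0.3979 = 0.0995

D_KL(P||Q) = 0.0456 dits

Note: KL divergence is always non-negative and equals 0 iff P = Q.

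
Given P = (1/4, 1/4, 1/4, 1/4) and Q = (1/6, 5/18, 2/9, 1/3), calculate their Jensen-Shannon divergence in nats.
0.0080 nats

Jensen-Shannon divergence is:
JSD(P||Q) = 0.5 × D_KL(P||M) + 0.5 × D_KL(Q||M)
where M = 0.5 × (P + Q) is the mixture distribution.

M = 0.5 × (1/4, 1/4, 1/4, 1/4) + 0.5 × (1/6, 5/18, 2/9, 1/3) = (5/24, 0.263889, 0.236111, 7/24)

D_KL(P||M) = 0.0078 nats
D_KL(Q||M) = 0.0081 nats

JSD(P||Q) = 0.5 × 0.0078 + 0.5 × 0.0081 = 0.0080 nats

Unlike KL divergence, JSD is symmetric and bounded: 0 ≤ JSD ≤ log(2).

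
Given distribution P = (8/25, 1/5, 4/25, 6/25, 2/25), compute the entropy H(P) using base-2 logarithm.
2.1991 bits

Shannon entropy is H(X) = -Σ p(x) log p(x).

For P = (8/25, 1/5, 4/25, 6/25, 2/25):
H = -8/25 × log_2(8/25) -1/5 × log_2(1/5) -4/25 × log_2(4/25) -6/25 × log_2(6/25) -2/25 × log_2(2/25)
H = 2.1991 bits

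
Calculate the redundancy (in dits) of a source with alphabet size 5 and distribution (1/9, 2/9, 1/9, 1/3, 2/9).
0.0376 dits

Redundancy measures how far a source is from maximum entropy:
R = H_max - H(X)

Maximum entropy for 5 symbols: H_max = log_10(5) = 0.6990 dits
Actual entropy: H(X) = 0.6614 dits
Redundancy: R = 0.6990 - 0.6614 = 0.0376 dits

This redundancy represents potential for compression: the source could be compressed by 0.0376 dits per symbol.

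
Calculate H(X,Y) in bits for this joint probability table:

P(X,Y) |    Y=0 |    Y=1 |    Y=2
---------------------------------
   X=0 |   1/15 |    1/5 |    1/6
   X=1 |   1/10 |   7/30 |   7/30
2.4676 bits

Joint entropy is H(X,Y) = -Σ_{x,y} p(x,y) log p(x,y).

Summing over all non-zero entries:
H(X,Y) = -[1/15·log_2(1/15) + 1/5·log_2(1/5) + 1/6·log_2(1/6) + 1/10·log_2(1/10) + 7/30·log_2(7/30) + 7/30·log_2(7/30)]
H(X,Y) = 2.4676 bits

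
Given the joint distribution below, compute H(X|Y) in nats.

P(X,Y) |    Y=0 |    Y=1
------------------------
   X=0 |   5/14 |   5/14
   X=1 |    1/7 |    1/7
0.5983 nats

Using the chain rule: H(X|Y) = H(X,Y) - H(Y)

First, compute H(X,Y) = 1.2914 nats

Marginal P(Y) = (1/2, 1/2)
H(Y) = 0.6931 nats

H(X|Y) = H(X,Y) - H(Y) = 1.2914 - 0.6931 = 0.5983 nats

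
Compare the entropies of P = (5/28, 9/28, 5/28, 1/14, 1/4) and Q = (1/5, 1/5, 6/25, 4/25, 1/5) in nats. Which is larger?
Q

Computing entropies in nats:
H(P) = 1.5152
H(Q) = 1.6014

Distribution Q has higher entropy.

Intuition: The distribution closer to uniform (more spread out) has higher entropy.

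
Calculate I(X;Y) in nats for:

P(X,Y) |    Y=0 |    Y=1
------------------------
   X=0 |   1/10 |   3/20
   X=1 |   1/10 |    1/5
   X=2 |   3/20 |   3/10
0.0018 nats

Mutual information: I(X;Y) = H(X) + H(Y) - H(X,Y)

Marginals:
P(X) = (1/4, 3/10, 9/20), H(X) = 1.0671 nats
P(Y) = (7/20, 13/20), H(Y) = 0.6474 nats

Joint entropy: H(X,Y) = 1.7127 nats

I(X;Y) = 1.0671 + 0.6474 - 1.7127 = 0.0018 nats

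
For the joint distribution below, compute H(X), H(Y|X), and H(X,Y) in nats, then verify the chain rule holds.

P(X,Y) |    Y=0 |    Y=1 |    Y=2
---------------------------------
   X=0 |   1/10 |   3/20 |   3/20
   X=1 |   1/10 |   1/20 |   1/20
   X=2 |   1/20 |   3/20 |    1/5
H(X,Y) = 2.0855, H(X) = 1.0549, H(Y|X) = 1.0305 (all in nats)

Chain rule: H(X,Y) = H(X) + H(Y|X)

Left side — joint entropy directly:
H(X,Y) = -Σ p(x,y) log p(x,y) = 2.0855 nats

Right side — compute H(Y|X) from the conditional distributions:
P(X) = (2/5, 1/5, 2/5), so H(X) = 1.0549 nats
H(Y|X) = Σ_x P(X=x) · H(Y|X=x):
  P(Y|X=0) = (1/4, 3/8, 3/8), H(Y|X=0) = 1.0822, weight P(X=0) = 2/5
  P(Y|X=1) = (1/2, 1/4, 1/4), H(Y|X=1) = 1.0397, weight P(X=1) = 1/5
  P(Y|X=2) = (1/8, 3/8, 1/2), H(Y|X=2) = 0.9743, weight P(X=2) = 2/5
H(Y|X) = 1.0305 nats

H(X) + H(Y|X) = 1.0549 + 1.0305 = 2.0855 nats

Both sides equal 2.0855 nats. ✓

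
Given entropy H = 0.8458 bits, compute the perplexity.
1.7973

Perplexity is 2^H (or exp(H) for natural log).

H = 0.8458 bits
Perplexity = 2^0.8458 = 1.7973

Interpretation: The model's uncertainty is equivalent to choosing uniformly among 1.8 options.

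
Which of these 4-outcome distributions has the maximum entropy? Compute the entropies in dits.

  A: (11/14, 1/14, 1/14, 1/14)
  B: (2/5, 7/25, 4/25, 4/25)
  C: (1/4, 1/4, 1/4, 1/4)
C

For a discrete distribution over n outcomes, entropy is maximized by the uniform distribution.

Computing entropies:
H(A) = 0.3279 dits
H(B) = 0.5687 dits
H(C) = 0.6021 dits

The uniform distribution (where all probabilities equal 1/4) achieves the maximum entropy of log_10(4) = 0.6021 dits.

Distribution C has the highest entropy.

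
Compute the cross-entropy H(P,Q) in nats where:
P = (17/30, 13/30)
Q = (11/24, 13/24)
0.7078 nats

Cross-entropy: H(P,Q) = -Σ p(x) log q(x)

Alternatively: H(P,Q) = H(P) + D_KL(P||Q)
H(P) = 0.6842 nats
D_KL(P||Q) = 0.0235 nats

H(P,Q) = 0.6842 + 0.0235 = 0.7078 nats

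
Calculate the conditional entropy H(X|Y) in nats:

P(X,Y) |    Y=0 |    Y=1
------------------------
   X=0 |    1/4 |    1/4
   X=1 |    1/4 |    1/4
0.6931 nats

Using the chain rule: H(X|Y) = H(X,Y) - H(Y)

First, compute H(X,Y) = 1.3863 nats

Marginal P(Y) = (1/2, 1/2)
H(Y) = 0.6931 nats

H(X|Y) = H(X,Y) - H(Y) = 1.3863 - 0.6931 = 0.6931 nats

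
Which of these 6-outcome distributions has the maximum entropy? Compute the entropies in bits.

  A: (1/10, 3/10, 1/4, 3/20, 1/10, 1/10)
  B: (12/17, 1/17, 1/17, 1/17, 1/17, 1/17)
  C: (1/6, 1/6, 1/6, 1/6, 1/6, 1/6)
C

For a discrete distribution over n outcomes, entropy is maximized by the uniform distribution.

Computing entropies:
H(A) = 2.4282 bits
H(B) = 1.5569 bits
H(C) = 2.5850 bits

The uniform distribution (where all probabilities equal 1/6) achieves the maximum entropy of log_2(6) = 2.5850 bits.

Distribution C has the highest entropy.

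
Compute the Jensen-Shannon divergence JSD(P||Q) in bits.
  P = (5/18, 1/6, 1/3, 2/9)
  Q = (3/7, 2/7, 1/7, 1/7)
0.0577 bits

Jensen-Shannon divergence is:
JSD(P||Q) = 0.5 × D_KL(P||M) + 0.5 × D_KL(Q||M)
where M = 0.5 × (P + Q) is the mixture distribution.

M = 0.5 × (5/18, 1/6, 1/3, 2/9) + 0.5 × (3/7, 2/7, 1/7, 1/7) = (0.353175, 0.22619, 5/21, 0.18254)

D_KL(P||M) = 0.0552 bits
D_KL(Q||M) = 0.0601 bits

JSD(P||Q) = 0.5 × 0.0552 + 0.5 × 0.0601 = 0.0577 bits

Unlike KL divergence, JSD is symmetric and bounded: 0 ≤ JSD ≤ log(2).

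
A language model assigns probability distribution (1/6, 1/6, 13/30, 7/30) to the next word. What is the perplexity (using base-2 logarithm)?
3.6663

Perplexity is 2^H (or exp(H) for natural log).

First, H = -Σ p log p = 1.8743 bits
Perplexity = 2^1.8743 = 3.6663

Interpretation: The model's uncertainty is equivalent to choosing uniformly among 3.7 options.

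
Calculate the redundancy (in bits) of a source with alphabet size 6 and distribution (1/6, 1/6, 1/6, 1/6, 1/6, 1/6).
0.0000 bits

Redundancy measures how far a source is from maximum entropy:
R = H_max - H(X)

Maximum entropy for 6 symbols: H_max = log_2(6) = 2.5850 bits
Actual entropy: H(X) = 2.5850 bits
Redundancy: R = 2.5850 - 2.5850 = 0.0000 bits

This redundancy represents potential for compression: the source could be compressed by 0.0000 bits per symbol.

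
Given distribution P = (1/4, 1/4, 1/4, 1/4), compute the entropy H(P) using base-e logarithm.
1.3863 nats

Shannon entropy is H(X) = -Σ p(x) log p(x).

For P = (1/4, 1/4, 1/4, 1/4):
H = -1/4 × log_e(1/4) -1/4 × log_e(1/4) -1/4 × log_e(1/4) -1/4 × log_e(1/4)
H = 1.3863 nats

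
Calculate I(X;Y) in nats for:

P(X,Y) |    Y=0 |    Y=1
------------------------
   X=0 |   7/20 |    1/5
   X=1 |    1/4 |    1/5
0.0034 nats

Mutual information: I(X;Y) = H(X) + H(Y) - H(X,Y)

Marginals:
P(X) = (11/20, 9/20), H(X) = 0.6881 nats
P(Y) = (3/5, 2/5), H(Y) = 0.6730 nats

Joint entropy: H(X,Y) = 1.3578 nats

I(X;Y) = 0.6881 + 0.6730 - 1.3578 = 0.0034 nats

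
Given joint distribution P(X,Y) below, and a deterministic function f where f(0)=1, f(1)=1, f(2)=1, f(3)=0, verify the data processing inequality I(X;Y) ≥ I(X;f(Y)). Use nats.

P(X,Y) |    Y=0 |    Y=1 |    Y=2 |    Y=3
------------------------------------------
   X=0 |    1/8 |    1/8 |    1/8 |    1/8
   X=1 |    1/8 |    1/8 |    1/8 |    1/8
I(X;Y) = 0.0000, I(X;f(Y)) = 0.0000, inequality holds: 0.0000 ≥ 0.0000

Data Processing Inequality: For any Markov chain X → Y → Z, we have I(X;Y) ≥ I(X;Z).

Here Z = f(Y) is a deterministic function of Y, forming X → Y → Z.

Original I(X;Y) = 0.0000 nats

After applying f:
P(X,Z) where Z=f(Y):
- P(X,Z=0) = P(X,Y=3)
- P(X,Z=1) = P(X,Y=0) + P(X,Y=1) + P(X,Y=2)

I(X;Z) = I(X;f(Y)) = 0.0000 nats

Verification: 0.0000 ≥ 0.0000 ✓

Information cannot be created by processing; the function f can only lose information about X.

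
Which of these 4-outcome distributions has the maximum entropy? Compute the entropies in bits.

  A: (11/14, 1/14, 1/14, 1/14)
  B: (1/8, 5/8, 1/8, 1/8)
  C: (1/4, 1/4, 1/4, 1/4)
C

For a discrete distribution over n outcomes, entropy is maximized by the uniform distribution.

Computing entropies:
H(A) = 1.0892 bits
H(B) = 1.5488 bits
H(C) = 2.0000 bits

The uniform distribution (where all probabilities equal 1/4) achieves the maximum entropy of log_2(4) = 2.0000 bits.

Distribution C has the highest entropy.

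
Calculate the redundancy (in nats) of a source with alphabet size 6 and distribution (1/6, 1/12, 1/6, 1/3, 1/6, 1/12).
0.1155 nats

Redundancy measures how far a source is from maximum entropy:
R = H_max - H(X)

Maximum entropy for 6 symbols: H_max = log_e(6) = 1.7918 nats
Actual entropy: H(X) = 1.6762 nats
Redundancy: R = 1.7918 - 1.6762 = 0.1155 nats

This redundancy represents potential for compression: the source could be compressed by 0.1155 nats per symbol.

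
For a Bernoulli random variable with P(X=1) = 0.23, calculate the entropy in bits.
0.7780 bits

The binary entropy function is:
H(p) = -p log(p) - (1-p) log(1-p)

H(0.23) = -0.23 × log_2(0.23) - 0.77 × log_2(0.77)
H(0.23) = 0.7780 bits

Note: Binary entropy is maximized at p=0.5 (H=1 bit) and minimized at p=0 or p=1 (H=0).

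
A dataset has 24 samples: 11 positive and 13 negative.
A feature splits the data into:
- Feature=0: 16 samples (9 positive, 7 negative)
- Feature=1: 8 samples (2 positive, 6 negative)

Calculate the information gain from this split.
0.0654 bits

Information Gain = H(Y) - H(Y|Feature)

Before split:
P(positive) = 11/24 = 0.4583
H(Y) = 0.9950 bits

After split:
Feature=0: H = 0.9887 bits (weight = 16/24)
Feature=1: H = 0.8113 bits (weight = 8/24)
H(Y|Feature) = (16/24)×0.9887 + (8/24)×0.8113 = 0.9296 bits

Information Gain = 0.9950 - 0.9296 = 0.0654 bits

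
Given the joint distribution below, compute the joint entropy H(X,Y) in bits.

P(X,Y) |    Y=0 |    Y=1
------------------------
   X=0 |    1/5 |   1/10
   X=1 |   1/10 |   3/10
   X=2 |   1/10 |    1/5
2.4464 bits

Joint entropy is H(X,Y) = -Σ_{x,y} p(x,y) log p(x,y).

Summing over all non-zero entries:
H(X,Y) = -[1/5·log_2(1/5) + 1/10·log_2(1/10) + 1/10·log_2(1/10) + 3/10·log_2(3/10) + 1/10·log_2(1/10) + 1/5·log_2(1/5)]
H(X,Y) = 2.4464 bits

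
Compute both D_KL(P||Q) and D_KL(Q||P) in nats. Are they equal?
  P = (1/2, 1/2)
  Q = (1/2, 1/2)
D_KL(P||Q) = 0.0000, D_KL(Q||P) = 0.0000

KL divergence is not symmetric: D_KL(P||Q) ≠ D_KL(Q||P) in general.

D_KL(P||Q) = 0.0000 nats
D_KL(Q||P) = 0.0000 nats

In this case they happen to be equal (to 4 decimal places).

This asymmetry is why KL divergence is not a true distance metric.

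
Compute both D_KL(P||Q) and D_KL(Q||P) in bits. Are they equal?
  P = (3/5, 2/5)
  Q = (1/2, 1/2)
D_KL(P||Q) = 0.0290, D_KL(Q||P) = 0.0294

KL divergence is not symmetric: D_KL(P||Q) ≠ D_KL(Q||P) in general.

D_KL(P||Q) = 0.0290 bits
D_KL(Q||P) = 0.0294 bits

No, they are not equal!

This asymmetry is why KL divergence is not a true distance metric.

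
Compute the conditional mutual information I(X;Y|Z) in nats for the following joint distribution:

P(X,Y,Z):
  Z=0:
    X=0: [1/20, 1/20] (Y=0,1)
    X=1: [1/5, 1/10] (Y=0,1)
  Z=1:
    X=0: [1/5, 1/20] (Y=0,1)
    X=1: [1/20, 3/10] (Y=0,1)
0.1432 nats

Conditional mutual information: I(X;Y|Z) = H(X|Z) + H(Y|Z) - H(X,Y|Z)

H(Z) = 0.6730
H(X,Z) = 1.3055 → H(X|Z) = 0.6325
H(Y,Z) = 1.3452 → H(Y|Z) = 0.6721
H(X,Y,Z) = 1.8344 → H(X,Y|Z) = 1.1614

I(X;Y|Z) = 0.6325 + 0.6721 - 1.1614 = 0.1432 nats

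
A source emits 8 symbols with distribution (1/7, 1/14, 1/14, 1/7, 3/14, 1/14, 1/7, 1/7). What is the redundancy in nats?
0.0719 nats

Redundancy measures how far a source is from maximum entropy:
R = H_max - H(X)

Maximum entropy for 8 symbols: H_max = log_e(8) = 2.0794 nats
Actual entropy: H(X) = 2.0076 nats
Redundancy: R = 2.0794 - 2.0076 = 0.0719 nats

This redundancy represents potential for compression: the source could be compressed by 0.0719 nats per symbol.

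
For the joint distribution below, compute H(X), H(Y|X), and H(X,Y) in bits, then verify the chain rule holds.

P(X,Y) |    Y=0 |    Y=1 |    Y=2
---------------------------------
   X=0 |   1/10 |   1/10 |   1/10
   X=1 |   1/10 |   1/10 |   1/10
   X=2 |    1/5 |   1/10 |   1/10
H(X,Y) = 3.1219, H(X) = 1.5710, H(Y|X) = 1.5510 (all in bits)

Chain rule: H(X,Y) = H(X) + H(Y|X)

Left side — joint entropy directly:
H(X,Y) = -Σ p(x,y) log p(x,y) = 3.1219 bits

Right side — compute H(Y|X) from the conditional distributions:
P(X) = (3/10, 3/10, 2/5), so H(X) = 1.5710 bits
H(Y|X) = Σ_x P(X=x) · H(Y|X=x):
  P(Y|X=0) = (1/3, 1/3, 1/3), H(Y|X=0) = 1.5850, weight P(X=0) = 3/10
  P(Y|X=1) = (1/3, 1/3, 1/3), H(Y|X=1) = 1.5850, weight P(X=1) = 3/10
  P(Y|X=2) = (1/2, 1/4, 1/4), H(Y|X=2) = 1.5000, weight P(X=2) = 2/5
H(Y|X) = 1.5510 bits

H(X) + H(Y|X) = 1.5710 + 1.5510 = 3.1219 bits

Both sides equal 3.1219 bits. ✓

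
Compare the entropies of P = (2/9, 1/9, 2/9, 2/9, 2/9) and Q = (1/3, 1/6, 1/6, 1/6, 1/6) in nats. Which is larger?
P

Computing entropies in nats:
H(P) = 1.5811
H(Q) = 1.5607

Distribution P has higher entropy.

Intuition: The distribution closer to uniform (more spread out) has higher entropy.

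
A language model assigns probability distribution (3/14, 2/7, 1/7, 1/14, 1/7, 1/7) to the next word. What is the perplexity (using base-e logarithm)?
5.5317

Perplexity is e^H (or exp(H) for natural log).

First, H = -Σ p log p = 1.7105 nats
Perplexity = e^1.7105 = 5.5317

Interpretation: The model's uncertainty is equivalent to choosing uniformly among 5.5 options.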